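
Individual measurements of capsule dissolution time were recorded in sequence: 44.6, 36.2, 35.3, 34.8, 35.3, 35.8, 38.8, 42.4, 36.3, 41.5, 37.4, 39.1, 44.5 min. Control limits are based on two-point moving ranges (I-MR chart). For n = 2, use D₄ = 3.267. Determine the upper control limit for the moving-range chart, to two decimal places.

10.86

Moving ranges: 8.4, 0.9, 0.5, 0.5, 0.5, 3.0, 3.6, 6.1, 5.2, 4.1, 1.7, 5.4; M̄R̄ = 39.9000 / 12 = 3.3250
UCL_MR = D₄·M̄R̄ = 3.267 × 3.3250 = 10.8628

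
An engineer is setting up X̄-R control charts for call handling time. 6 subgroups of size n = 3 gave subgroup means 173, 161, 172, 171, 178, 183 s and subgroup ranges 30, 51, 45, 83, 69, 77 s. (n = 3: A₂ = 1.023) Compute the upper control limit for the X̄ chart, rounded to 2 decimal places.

X̄̄ = (173 + 161 + 172 + 171 + 178 + 183) / 6 = 1038.0000 / 6 = 173.0000
R̄ = (30 + 51 + 45 + 83 + 69 + 77) / 6 = 355.0000 / 6 = 59.1667
UCL = X̄̄ + A₂·R̄ = 173.0000 + 1.023 × 59.1667 = 233.5275

233.53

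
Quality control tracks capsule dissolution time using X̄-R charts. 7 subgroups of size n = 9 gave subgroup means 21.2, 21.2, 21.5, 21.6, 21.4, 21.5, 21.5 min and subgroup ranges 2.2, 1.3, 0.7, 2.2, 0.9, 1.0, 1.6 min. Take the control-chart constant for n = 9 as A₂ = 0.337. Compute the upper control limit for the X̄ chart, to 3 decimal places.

21.891

X̄̄ = (21.2 + 21.2 + 21.5 + 21.6 + 21.4 + 21.5 + 21.5) / 7 = 149.9000 / 7 = 21.4143
R̄ = (2.2 + 1.3 + 0.7 + 2.2 + 0.9 + 1.0 + 1.6) / 7 = 9.9000 / 7 = 1.4143
UCL = X̄̄ + A₂·R̄ = 21.4143 + 0.337 × 1.4143 = 21.8909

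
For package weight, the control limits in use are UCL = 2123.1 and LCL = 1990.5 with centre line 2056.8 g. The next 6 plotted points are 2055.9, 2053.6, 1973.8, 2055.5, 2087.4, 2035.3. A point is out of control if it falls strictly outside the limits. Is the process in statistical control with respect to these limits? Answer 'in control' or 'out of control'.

Compare each point to [1990.5, 2123.1]: sample 3 = 1973.8 < LCL.

out of control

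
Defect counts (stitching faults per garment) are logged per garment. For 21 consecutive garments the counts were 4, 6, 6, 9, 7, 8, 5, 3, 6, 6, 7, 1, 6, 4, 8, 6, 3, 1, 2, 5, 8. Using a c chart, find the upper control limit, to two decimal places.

12.18

c̄ = (4 + 6 + 6 + 9 + 7 + 8 + 5 + 3 + 6 + 6 + 7 + 1 + 6 + 4 + 8 + 6 + 3 + 1 + 2 + 5 + 8) / 21 = 111 / 21 = 5.2857
UCL = c̄ + 3√c̄ = 5.2857 + 3 × √5.2857 = 5.2857 + 3 × 2.2991 = 12.1829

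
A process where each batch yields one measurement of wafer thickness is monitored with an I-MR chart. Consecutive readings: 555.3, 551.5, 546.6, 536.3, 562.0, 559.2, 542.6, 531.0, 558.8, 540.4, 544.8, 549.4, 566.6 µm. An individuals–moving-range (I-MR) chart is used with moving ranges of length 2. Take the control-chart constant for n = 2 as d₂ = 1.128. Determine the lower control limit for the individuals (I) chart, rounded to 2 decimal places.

X̄ = (555.3 + 551.5 + 546.6 + 536.3 + 562.0 + 559.2 + 542.6 + 531.0 + 558.8 + 540.4 + 544.8 + 549.4 + 566.6) / 13 = 549.5769
Moving ranges: 3.8, 4.9, 10.3, 25.7, 2.8, 16.6, 11.6, 27.8, 18.4, 4.4, 4.6, 17.2; M̄R̄ = 148.1000 / 12 = 12.3417
LCL = X̄ − 3·M̄R̄/d₂ = 549.5769 − 3 × 12.3417 / 1.128 = 516.7533

516.75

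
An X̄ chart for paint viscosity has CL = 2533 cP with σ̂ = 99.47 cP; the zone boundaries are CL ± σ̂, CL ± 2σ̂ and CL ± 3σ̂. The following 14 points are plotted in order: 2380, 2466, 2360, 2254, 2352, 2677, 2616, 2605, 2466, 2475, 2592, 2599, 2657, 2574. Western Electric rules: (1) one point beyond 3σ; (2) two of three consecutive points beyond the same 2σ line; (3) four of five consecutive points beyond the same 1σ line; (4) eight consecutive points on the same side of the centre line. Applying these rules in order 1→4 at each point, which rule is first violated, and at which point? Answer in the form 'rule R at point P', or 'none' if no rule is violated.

rule 3 at point 5

Zone of each point (C = within 1σ̂, B = 1σ̂–2σ̂, A = 2σ̂–3σ̂, * = beyond 3σ̂; sign = side of CL): 1:-B, 2:-C, 3:-B, 4:-A, 5:-B, 6:+B, 7:+C, 8:+C, 9:-C, 10:-C, 11:+C, 12:+C, 13:+B, 14:+C
Rule 3 (four of five consecutive points beyond the same 1σ limit) is satisfied at point 5.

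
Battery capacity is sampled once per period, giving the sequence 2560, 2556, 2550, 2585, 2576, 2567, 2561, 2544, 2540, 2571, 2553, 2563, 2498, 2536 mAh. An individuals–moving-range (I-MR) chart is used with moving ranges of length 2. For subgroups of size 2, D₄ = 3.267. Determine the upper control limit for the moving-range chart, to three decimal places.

63.330

Moving ranges: 4, 6, 35, 9, 9, 6, 17, 4, 31, 18, 10, 65, 38; M̄R̄ = 252.0000 / 13 = 19.3846
UCL_MR = D₄·M̄R̄ = 3.267 × 19.3846 = 63.3295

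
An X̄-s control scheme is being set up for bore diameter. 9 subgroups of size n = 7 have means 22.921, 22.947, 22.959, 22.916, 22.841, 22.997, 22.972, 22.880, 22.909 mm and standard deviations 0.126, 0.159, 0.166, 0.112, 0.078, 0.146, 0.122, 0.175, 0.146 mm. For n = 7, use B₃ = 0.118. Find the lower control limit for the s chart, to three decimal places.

0.016

s̄ = (0.126 + 0.159 + 0.166 + 0.112 + 0.078 + 0.146 + 0.122 + 0.175 + 0.146) / 9 = 0.1367
LCL_s = B₃·s̄ = 0.118 × 0.1367 = 0.0161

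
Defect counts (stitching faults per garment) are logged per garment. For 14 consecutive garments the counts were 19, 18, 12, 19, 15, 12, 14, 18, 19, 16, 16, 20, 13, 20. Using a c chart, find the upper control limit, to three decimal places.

28.686

c̄ = (19 + 18 + 12 + 19 + 15 + 12 + 14 + 18 + 19 + 16 + 16 + 20 + 13 + 20) / 14 = 231 / 14 = 16.5000
UCL = c̄ + 3√c̄ = 16.5000 + 3 × √16.5000 = 16.5000 + 3 × 4.0620 = 28.6861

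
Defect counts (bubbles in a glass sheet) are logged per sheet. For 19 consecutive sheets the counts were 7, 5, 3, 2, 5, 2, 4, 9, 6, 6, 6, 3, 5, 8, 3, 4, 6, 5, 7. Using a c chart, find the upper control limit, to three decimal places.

c̄ = (7 + 5 + 3 + 2 + 5 + 2 + 4 + 9 + 6 + 6 + 6 + 3 + 5 + 8 + 3 + 4 + 6 + 5 + 7) / 19 = 96 / 19 = 5.0526
UCL = c̄ + 3√c̄ = 5.0526 + 3 × √5.0526 = 5.0526 + 3 × 2.2478 = 11.7960

11.796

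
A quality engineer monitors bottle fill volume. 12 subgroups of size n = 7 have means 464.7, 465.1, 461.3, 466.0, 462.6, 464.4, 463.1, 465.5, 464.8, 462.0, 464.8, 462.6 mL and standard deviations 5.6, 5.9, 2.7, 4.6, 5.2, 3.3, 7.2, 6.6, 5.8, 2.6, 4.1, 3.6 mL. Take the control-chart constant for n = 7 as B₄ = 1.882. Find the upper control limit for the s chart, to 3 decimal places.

8.971

s̄ = (5.6 + 5.9 + 2.7 + 4.6 + 5.2 + 3.3 + 7.2 + 6.6 + 5.8 + 2.6 + 4.1 + 3.6) / 12 = 4.7667
UCL_s = B₄·s̄ = 1.882 × 4.7667 = 8.9709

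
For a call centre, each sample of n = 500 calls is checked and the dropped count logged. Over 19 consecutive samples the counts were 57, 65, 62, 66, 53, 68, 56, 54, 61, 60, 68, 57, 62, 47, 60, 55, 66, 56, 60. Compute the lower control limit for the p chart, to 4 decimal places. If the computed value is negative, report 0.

0.0758

p̄ = Σdᵢ / (k·n) = 1133 / (19 × 500) = 0.11926
LCL = p̄ − 3·√(p̄(1−p̄)/n) = 0.11926 − 3 × 0.01449 = 0.07578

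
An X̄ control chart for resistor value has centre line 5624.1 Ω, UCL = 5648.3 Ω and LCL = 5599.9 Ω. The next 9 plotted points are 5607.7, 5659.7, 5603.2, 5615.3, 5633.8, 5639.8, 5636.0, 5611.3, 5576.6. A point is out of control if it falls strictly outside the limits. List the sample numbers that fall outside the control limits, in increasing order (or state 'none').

2, 9

Compare each point to [5599.9, 5648.3]: sample 2 = 5659.7 > UCL; sample 9 = 5576.6 < LCL.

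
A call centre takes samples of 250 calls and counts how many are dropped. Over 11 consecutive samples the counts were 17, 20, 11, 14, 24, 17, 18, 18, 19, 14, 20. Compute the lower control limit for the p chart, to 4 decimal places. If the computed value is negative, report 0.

p̄ = Σdᵢ / (k·n) = 192 / (11 × 250) = 0.06982
LCL = p̄ − 3·√(p̄(1−p̄)/n) = 0.06982 − 3 × 0.01612 = 0.02147

0.0215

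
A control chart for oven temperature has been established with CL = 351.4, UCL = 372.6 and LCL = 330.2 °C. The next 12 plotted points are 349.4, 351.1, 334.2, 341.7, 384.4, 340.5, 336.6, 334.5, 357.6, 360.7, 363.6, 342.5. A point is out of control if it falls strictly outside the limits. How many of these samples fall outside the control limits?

Compare each point to [330.2, 372.6]: sample 5 = 384.4 > UCL.

1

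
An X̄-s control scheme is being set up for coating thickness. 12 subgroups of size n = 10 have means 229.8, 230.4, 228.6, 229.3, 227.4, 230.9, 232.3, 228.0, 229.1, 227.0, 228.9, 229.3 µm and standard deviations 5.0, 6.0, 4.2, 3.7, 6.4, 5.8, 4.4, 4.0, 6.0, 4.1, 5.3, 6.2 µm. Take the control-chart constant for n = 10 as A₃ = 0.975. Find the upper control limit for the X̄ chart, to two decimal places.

X̄̄ = (229.8 + 230.4 + 228.6 + 229.3 + 227.4 + 230.9 + 232.3 + 228.0 + 229.1 + 227.0 + 228.9 + 229.3) / 12 = 229.2500
s̄ = (5.0 + 6.0 + 4.2 + 3.7 + 6.4 + 5.8 + 4.4 + 4.0 + 6.0 + 4.1 + 5.3 + 6.2) / 12 = 5.0917
UCL = X̄̄ + A₃·s̄ = 229.2500 + 0.975 × 5.0917 = 234.2144

234.21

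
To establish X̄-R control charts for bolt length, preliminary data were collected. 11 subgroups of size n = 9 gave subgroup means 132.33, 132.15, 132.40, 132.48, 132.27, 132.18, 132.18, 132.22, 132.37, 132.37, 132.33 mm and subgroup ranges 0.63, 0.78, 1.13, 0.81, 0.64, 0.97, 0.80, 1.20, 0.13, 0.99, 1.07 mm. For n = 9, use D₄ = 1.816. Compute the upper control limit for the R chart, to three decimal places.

R̄ = (0.63 + 0.78 + 1.13 + 0.81 + 0.64 + 0.97 + 0.80 + 1.20 + 0.13 + 0.99 + 1.07) / 11 = 9.1500 / 11 = 0.8318
UCL_R = D₄·R̄ = 1.816 × 0.8318 = 1.5106

1.511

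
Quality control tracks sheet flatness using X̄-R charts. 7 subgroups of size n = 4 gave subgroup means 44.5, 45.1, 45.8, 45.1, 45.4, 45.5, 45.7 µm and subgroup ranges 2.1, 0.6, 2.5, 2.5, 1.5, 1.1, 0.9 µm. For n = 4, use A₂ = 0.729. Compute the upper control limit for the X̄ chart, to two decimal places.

X̄̄ = (44.5 + 45.1 + 45.8 + 45.1 + 45.4 + 45.5 + 45.7) / 7 = 317.1000 / 7 = 45.3000
R̄ = (2.1 + 0.6 + 2.5 + 2.5 + 1.5 + 1.1 + 0.9) / 7 = 11.2000 / 7 = 1.6000
UCL = X̄̄ + A₂·R̄ = 45.3000 + 0.729 × 1.6000 = 46.4664

46.47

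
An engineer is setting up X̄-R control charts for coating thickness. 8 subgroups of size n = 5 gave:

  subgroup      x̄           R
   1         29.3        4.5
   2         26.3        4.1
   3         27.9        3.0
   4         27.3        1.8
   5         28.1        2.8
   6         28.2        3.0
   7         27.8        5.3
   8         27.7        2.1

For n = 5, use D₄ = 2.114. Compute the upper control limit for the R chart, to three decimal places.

7.029

R̄ = (4.5 + 4.1 + 3.0 + 1.8 + 2.8 + 3.0 + 5.3 + 2.1) / 8 = 26.6000 / 8 = 3.3250
UCL_R = D₄·R̄ = 2.114 × 3.3250 = 7.0290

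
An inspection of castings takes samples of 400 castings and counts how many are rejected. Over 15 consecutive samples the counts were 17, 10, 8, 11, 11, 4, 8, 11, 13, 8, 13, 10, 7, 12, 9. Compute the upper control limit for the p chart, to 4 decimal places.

0.0489

p̄ = Σdᵢ / (k·n) = 152 / (15 × 400) = 0.02533
UCL = p̄ + 3·√(p̄(1−p̄)/n) = 0.02533 + 3 × √(0.02533×0.97467/400) = 0.02533 + 3 × 0.00786 = 0.04890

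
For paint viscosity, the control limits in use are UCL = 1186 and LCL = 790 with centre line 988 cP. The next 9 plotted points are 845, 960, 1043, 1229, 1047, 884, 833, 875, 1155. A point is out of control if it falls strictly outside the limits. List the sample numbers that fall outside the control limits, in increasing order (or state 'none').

Compare each point to [790, 1186]: sample 4 = 1229 > UCL.

4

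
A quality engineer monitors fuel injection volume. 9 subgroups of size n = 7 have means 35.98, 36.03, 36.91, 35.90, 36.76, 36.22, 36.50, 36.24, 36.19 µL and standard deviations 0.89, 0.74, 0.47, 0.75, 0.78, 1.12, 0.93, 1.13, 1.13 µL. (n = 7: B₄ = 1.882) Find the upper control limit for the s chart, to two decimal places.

s̄ = (0.89 + 0.74 + 0.47 + 0.75 + 0.78 + 1.12 + 0.93 + 1.13 + 1.13) / 9 = 0.8822
UCL_s = B₄·s̄ = 1.882 × 0.8822 = 1.6603

1.66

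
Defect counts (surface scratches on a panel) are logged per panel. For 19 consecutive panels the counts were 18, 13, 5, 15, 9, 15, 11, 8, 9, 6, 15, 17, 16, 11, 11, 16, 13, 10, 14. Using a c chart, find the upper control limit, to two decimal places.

c̄ = (18 + 13 + 5 + 15 + 9 + 15 + 11 + 8 + 9 + 6 + 15 + 17 + 16 + 11 + 11 + 16 + 13 + 10 + 14) / 19 = 232 / 19 = 12.2105
UCL = c̄ + 3√c̄ = 12.2105 + 3 × √12.2105 = 12.2105 + 3 × 3.4944 = 22.6936

22.69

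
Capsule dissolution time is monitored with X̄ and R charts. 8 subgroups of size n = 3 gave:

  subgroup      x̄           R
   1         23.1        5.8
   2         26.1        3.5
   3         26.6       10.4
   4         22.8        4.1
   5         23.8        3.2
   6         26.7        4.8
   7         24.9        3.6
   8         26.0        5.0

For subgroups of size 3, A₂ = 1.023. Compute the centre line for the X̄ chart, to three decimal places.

X̄̄ = (23.1 + 26.1 + 26.6 + 22.8 + 23.8 + 26.7 + 24.9 + 26.0) / 8 = 200.0000 / 8 = 25.0000
CL = X̄̄ = 25.0000

25.000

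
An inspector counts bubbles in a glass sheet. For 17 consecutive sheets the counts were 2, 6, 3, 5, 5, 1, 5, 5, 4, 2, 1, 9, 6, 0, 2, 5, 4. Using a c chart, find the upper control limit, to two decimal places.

9.69

c̄ = (2 + 6 + 3 + 5 + 5 + 1 + 5 + 5 + 4 + 2 + 1 + 9 + 6 + 0 + 2 + 5 + 4) / 17 = 65 / 17 = 3.8235
UCL = c̄ + 3√c̄ = 3.8235 + 3 × √3.8235 = 3.8235 + 3 × 1.9554 = 9.6897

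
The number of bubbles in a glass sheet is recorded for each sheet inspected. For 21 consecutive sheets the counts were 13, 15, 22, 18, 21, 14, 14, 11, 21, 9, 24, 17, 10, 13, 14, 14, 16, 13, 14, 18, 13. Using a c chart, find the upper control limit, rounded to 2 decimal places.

c̄ = (13 + 15 + 22 + 18 + 21 + 14 + 14 + 11 + 21 + 9 + 24 + 17 + 10 + 13 + 14 + 14 + 16 + 13 + 14 + 18 + 13) / 21 = 324 / 21 = 15.4286
UCL = c̄ + 3√c̄ = 15.4286 + 3 × √15.4286 = 15.4286 + 3 × 3.9279 = 27.2123

27.21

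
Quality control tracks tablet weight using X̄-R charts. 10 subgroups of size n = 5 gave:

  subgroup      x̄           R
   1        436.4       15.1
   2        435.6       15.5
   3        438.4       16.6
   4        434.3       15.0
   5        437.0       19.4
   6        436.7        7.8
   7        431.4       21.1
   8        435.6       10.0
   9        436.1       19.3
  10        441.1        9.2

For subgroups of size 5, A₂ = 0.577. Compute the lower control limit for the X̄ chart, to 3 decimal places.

427.663

X̄̄ = (436.4 + 435.6 + 438.4 + 434.3 + 437.0 + 436.7 + 431.4 + 435.6 + 436.1 + 441.1) / 10 = 4362.6000 / 10 = 436.2600
R̄ = (15.1 + 15.5 + 16.6 + 15.0 + 19.4 + 7.8 + 21.1 + 10.0 + 19.3 + 9.2) / 10 = 149.0000 / 10 = 14.9000
LCL = X̄̄ − A₂·R̄ = 436.2600 − 0.577 × 14.9000 = 427.6627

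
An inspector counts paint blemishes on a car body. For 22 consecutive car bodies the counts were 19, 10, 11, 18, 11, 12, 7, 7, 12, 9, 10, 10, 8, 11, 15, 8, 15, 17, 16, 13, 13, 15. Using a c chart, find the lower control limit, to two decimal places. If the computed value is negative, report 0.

1.69

c̄ = (19 + 10 + 11 + 18 + 11 + 12 + 7 + 7 + 12 + 9 + 10 + 10 + 8 + 11 + 15 + 8 + 15 + 17 + 16 + 13 + 13 + 15) / 22 = 267 / 22 = 12.1364
LCL = c̄ − 3√c̄ = 12.1364 − 3 × 3.4837 = 1.6852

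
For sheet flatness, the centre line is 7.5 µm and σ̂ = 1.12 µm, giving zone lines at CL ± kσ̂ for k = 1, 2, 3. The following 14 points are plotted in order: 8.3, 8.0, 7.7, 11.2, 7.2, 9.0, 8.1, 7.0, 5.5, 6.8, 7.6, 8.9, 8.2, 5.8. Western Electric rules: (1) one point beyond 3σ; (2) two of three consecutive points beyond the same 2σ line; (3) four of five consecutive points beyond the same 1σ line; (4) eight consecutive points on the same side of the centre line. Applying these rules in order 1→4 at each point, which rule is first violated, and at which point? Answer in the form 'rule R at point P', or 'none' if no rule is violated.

rule 1 at point 4

Zone of each point (C = within 1σ̂, B = 1σ̂–2σ̂, A = 2σ̂–3σ̂, * = beyond 3σ̂; sign = side of CL): 1:+C, 2:+C, 3:+C, 4:+*, 5:-C, 6:+B, 7:+C, 8:-C, 9:-B, 10:-C, 11:+C, 12:+B, 13:+C, 14:-B
Rule 1 (one point beyond the 3σ limits) is satisfied at point 4.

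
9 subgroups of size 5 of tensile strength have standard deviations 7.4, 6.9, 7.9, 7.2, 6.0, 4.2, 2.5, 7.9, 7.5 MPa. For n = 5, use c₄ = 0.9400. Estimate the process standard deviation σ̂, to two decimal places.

6.80

s̄ = (7.4 + 6.9 + 7.9 + 7.2 + 6.0 + 4.2 + 2.5 + 7.9 + 7.5) / 9 = 6.3889
σ̂ = s̄ / c₄ = 6.3889 / 0.9400 = 6.7967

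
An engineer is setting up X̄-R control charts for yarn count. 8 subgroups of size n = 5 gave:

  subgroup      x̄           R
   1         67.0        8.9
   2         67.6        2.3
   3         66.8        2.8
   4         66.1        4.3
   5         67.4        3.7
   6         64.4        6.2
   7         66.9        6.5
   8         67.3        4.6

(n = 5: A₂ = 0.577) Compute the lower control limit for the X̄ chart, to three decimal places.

X̄̄ = (67.0 + 67.6 + 66.8 + 66.1 + 67.4 + 64.4 + 66.9 + 67.3) / 8 = 533.5000 / 8 = 66.6875
R̄ = (8.9 + 2.3 + 2.8 + 4.3 + 3.7 + 6.2 + 6.5 + 4.6) / 8 = 39.3000 / 8 = 4.9125
LCL = X̄̄ − A₂·R̄ = 66.6875 − 0.577 × 4.9125 = 63.8530

63.853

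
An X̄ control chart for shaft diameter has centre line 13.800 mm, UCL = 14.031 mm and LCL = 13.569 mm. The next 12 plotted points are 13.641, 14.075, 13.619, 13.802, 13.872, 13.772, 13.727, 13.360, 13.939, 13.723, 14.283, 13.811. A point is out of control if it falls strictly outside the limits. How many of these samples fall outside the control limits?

Compare each point to [13.569, 14.031]: sample 2 = 14.075 > UCL; sample 8 = 13.360 < LCL; sample 11 = 14.283 > UCL.

3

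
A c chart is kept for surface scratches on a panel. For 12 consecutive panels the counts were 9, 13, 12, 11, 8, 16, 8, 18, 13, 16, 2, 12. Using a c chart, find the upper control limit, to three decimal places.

21.673

c̄ = (9 + 13 + 12 + 11 + 8 + 16 + 8 + 18 + 13 + 16 + 2 + 12) / 12 = 138 / 12 = 11.5000
UCL = c̄ + 3√c̄ = 11.5000 + 3 × √11.5000 = 11.5000 + 3 × 3.3912 = 21.6735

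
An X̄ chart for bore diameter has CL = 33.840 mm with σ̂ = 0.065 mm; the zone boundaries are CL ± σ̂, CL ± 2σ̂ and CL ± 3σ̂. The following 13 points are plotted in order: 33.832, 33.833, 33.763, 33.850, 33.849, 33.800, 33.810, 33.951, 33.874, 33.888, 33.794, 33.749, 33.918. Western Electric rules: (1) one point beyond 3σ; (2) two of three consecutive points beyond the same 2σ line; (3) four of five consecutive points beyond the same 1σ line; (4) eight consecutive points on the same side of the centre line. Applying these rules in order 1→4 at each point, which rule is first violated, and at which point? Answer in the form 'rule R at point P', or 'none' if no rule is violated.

none

Zone of each point (C = within 1σ̂, B = 1σ̂–2σ̂, A = 2σ̂–3σ̂, * = beyond 3σ̂; sign = side of CL): 1:-C, 2:-C, 3:-B, 4:+C, 5:+C, 6:-C, 7:-C, 8:+B, 9:+C, 10:+C, 11:-C, 12:-B, 13:+B
No rule fires across all 13 points.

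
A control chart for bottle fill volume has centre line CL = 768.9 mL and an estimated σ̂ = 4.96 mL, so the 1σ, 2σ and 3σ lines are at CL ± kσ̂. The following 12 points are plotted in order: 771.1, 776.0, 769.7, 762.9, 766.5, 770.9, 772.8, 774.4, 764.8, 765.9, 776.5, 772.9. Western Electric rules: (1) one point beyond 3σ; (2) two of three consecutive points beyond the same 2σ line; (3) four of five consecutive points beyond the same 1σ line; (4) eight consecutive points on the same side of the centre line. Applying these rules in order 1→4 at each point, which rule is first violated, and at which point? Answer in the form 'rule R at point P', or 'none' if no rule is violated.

Zone of each point (C = within 1σ̂, B = 1σ̂–2σ̂, A = 2σ̂–3σ̂, * = beyond 3σ̂; sign = side of CL): 1:+C, 2:+B, 3:+C, 4:-B, 5:-C, 6:+C, 7:+C, 8:+B, 9:-C, 10:-C, 11:+B, 12:+C
No rule fires across all 12 points.

none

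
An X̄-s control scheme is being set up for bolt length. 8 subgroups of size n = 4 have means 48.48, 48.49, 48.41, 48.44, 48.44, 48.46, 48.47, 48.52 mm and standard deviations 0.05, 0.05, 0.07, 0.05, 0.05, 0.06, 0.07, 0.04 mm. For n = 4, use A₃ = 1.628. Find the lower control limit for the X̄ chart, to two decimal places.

X̄̄ = (48.48 + 48.49 + 48.41 + 48.44 + 48.44 + 48.46 + 48.47 + 48.52) / 8 = 48.4637
s̄ = (0.05 + 0.05 + 0.07 + 0.05 + 0.05 + 0.06 + 0.07 + 0.04) / 8 = 0.0550
LCL = X̄̄ − A₃·s̄ = 48.4637 − 1.628 × 0.0550 = 48.3742

48.37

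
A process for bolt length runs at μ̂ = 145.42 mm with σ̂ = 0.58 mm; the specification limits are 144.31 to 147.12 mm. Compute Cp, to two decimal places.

Cp = (USL − LSL) / (6σ̂) = (147.12 − 144.31) / (6 × 0.58) = 2.8100 / 3.4800 = 0.8075

0.81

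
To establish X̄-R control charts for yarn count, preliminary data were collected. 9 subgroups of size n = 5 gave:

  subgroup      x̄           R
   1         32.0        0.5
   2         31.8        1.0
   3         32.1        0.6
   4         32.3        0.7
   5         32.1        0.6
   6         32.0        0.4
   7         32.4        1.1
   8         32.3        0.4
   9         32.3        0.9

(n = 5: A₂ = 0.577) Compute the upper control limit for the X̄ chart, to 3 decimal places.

X̄̄ = (32.0 + 31.8 + 32.1 + 32.3 + 32.1 + 32.0 + 32.4 + 32.3 + 32.3) / 9 = 289.3000 / 9 = 32.1444
R̄ = (0.5 + 1.0 + 0.6 + 0.7 + 0.6 + 0.4 + 1.1 + 0.4 + 0.9) / 9 = 6.2000 / 9 = 0.6889
UCL = X̄̄ + A₂·R̄ = 32.1444 + 0.577 × 0.6889 = 32.5419

32.542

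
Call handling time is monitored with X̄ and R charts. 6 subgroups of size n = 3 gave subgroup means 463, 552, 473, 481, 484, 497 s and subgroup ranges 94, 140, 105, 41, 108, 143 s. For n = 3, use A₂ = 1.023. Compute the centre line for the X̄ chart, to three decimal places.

X̄̄ = (463 + 552 + 473 + 481 + 484 + 497) / 6 = 2950.0000 / 6 = 491.6667
CL = X̄̄ = 491.6667

491.667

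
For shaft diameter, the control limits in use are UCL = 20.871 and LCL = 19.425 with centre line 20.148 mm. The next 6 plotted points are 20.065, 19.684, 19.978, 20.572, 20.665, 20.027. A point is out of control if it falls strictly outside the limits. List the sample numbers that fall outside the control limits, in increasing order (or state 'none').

none

All 6 points lie within [19.425, 20.871].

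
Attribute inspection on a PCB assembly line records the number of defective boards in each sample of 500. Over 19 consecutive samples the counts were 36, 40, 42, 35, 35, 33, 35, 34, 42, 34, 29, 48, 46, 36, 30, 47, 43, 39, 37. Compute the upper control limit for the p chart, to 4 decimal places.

p̄ = Σdᵢ / (k·n) = 721 / (19 × 500) = 0.07589
UCL = p̄ + 3·√(p̄(1−p̄)/n) = 0.07589 + 3 × √(0.07589×0.92411/500) = 0.07589 + 3 × 0.01184 = 0.11143

0.1114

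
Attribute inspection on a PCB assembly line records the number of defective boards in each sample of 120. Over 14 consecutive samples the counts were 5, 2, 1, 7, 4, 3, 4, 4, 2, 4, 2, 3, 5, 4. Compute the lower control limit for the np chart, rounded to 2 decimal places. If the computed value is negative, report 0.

0.00

p̄ = Σdᵢ / (k·n) = 50 / (14 × 120) = 0.02976
LCL = np̄ − 3·√(np̄(1−p̄)) = 3.5714 − 3 × 1.8615 = -2.0130 → 0 (negative, so LCL = 0)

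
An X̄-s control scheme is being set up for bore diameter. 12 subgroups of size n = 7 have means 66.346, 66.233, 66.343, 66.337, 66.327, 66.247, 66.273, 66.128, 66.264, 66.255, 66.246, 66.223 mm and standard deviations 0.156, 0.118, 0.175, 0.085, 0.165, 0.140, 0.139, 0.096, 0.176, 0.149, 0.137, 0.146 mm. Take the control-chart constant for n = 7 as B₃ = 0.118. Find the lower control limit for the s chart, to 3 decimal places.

0.017

s̄ = (0.156 + 0.118 + 0.175 + 0.085 + 0.165 + 0.140 + 0.139 + 0.096 + 0.176 + 0.149 + 0.137 + 0.146) / 12 = 0.1402
LCL_s = B₃·s̄ = 0.118 × 0.1402 = 0.0165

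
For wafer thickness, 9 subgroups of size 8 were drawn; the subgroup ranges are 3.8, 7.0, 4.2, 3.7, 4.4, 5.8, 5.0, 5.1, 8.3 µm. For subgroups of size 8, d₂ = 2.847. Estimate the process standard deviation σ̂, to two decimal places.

1.85

R̄ = (3.8 + 7.0 + 4.2 + 3.7 + 4.4 + 5.8 + 5.0 + 5.1 + 8.3) / 9 = 5.2556
σ̂ = R̄ / d₂ = 5.2556 / 2.847 = 1.8460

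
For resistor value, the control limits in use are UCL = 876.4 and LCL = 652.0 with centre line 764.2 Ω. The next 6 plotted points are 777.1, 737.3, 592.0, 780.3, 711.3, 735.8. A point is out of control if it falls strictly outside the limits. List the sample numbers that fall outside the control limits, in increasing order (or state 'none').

3

Compare each point to [652.0, 876.4]: sample 3 = 592.0 < LCL.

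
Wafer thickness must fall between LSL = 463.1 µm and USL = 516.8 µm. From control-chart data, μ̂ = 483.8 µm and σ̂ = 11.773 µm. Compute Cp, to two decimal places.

0.76

Cp = (USL − LSL) / (6σ̂) = (516.8 − 463.1) / (6 × 11.773) = 53.7000 / 70.6380 = 0.7602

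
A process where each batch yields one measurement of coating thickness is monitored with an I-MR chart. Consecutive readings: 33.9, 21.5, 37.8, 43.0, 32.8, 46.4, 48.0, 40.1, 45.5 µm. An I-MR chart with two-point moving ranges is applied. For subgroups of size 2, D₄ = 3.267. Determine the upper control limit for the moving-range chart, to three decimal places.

Moving ranges: 12.4, 16.3, 5.2, 10.2, 13.6, 1.6, 7.9, 5.4; M̄R̄ = 72.6000 / 8 = 9.0750
UCL_MR = D₄·M̄R̄ = 3.267 × 9.0750 = 29.6480

29.648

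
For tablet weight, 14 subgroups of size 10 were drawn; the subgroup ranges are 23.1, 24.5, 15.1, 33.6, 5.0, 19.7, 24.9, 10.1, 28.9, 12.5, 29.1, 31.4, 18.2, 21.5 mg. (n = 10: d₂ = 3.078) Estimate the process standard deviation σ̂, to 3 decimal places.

6.906

R̄ = (23.1 + 24.5 + 15.1 + 33.6 + 5.0 + 19.7 + 24.9 + 10.1 + 28.9 + 12.5 + 29.1 + 31.4 + 18.2 + 21.5) / 14 = 21.2571
σ̂ = R̄ / d₂ = 21.2571 / 3.078 = 6.9062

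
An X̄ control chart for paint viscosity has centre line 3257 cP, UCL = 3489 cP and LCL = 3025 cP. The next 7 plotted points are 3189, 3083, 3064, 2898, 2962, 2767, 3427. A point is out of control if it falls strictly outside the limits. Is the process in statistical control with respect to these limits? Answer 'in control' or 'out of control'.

out of control

Compare each point to [3025, 3489]: sample 4 = 2898 < LCL; sample 5 = 2962 < LCL; sample 6 = 2767 < LCL.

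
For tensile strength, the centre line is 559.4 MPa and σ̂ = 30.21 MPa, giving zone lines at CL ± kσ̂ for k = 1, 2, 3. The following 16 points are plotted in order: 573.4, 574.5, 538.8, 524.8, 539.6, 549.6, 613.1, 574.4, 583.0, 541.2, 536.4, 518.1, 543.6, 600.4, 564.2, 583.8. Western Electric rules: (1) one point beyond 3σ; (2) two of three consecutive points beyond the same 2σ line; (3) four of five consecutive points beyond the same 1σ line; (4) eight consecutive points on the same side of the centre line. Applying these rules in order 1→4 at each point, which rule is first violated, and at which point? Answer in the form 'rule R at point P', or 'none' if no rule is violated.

Zone of each point (C = within 1σ̂, B = 1σ̂–2σ̂, A = 2σ̂–3σ̂, * = beyond 3σ̂; sign = side of CL): 1:+C, 2:+C, 3:-C, 4:-B, 5:-C, 6:-C, 7:+B, 8:+C, 9:+C, 10:-C, 11:-C, 12:-B, 13:-C, 14:+B, 15:+C, 16:+C
No rule fires across all 16 points.

none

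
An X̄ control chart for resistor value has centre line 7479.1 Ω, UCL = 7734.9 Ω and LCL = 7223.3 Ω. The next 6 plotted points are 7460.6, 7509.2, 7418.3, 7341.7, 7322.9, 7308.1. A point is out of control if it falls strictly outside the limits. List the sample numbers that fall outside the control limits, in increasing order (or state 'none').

none

All 6 points lie within [7223.3, 7734.9].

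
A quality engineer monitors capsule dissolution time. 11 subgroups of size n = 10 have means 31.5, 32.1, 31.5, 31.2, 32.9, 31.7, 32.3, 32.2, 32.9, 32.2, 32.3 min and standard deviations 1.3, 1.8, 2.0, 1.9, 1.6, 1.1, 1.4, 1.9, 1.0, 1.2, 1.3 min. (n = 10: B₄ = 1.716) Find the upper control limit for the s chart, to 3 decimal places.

s̄ = (1.3 + 1.8 + 2.0 + 1.9 + 1.6 + 1.1 + 1.4 + 1.9 + 1.0 + 1.2 + 1.3) / 11 = 1.5000
UCL_s = B₄·s̄ = 1.716 × 1.5000 = 2.5740

2.574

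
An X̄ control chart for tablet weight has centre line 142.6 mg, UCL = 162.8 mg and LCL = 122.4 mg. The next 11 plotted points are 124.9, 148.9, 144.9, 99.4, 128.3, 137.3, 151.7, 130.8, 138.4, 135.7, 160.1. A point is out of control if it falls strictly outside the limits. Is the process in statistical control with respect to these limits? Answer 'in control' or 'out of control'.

Compare each point to [122.4, 162.8]: sample 4 = 99.4 < LCL.

out of control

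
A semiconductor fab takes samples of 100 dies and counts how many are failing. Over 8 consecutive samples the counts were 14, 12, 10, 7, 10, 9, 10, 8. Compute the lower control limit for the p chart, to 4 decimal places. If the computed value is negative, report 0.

0.0100

p̄ = Σdᵢ / (k·n) = 80 / (8 × 100) = 0.10000
LCL = p̄ − 3·√(p̄(1−p̄)/n) = 0.10000 − 3 × 0.03000 = 0.01000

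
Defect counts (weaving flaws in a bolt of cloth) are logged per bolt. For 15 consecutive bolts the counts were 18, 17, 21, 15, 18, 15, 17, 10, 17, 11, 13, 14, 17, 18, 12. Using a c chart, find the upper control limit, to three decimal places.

27.357

c̄ = (18 + 17 + 21 + 15 + 18 + 15 + 17 + 10 + 17 + 11 + 13 + 14 + 17 + 18 + 12) / 15 = 233 / 15 = 15.5333
UCL = c̄ + 3√c̄ = 15.5333 + 3 × √15.5333 = 15.5333 + 3 × 3.9412 = 27.3570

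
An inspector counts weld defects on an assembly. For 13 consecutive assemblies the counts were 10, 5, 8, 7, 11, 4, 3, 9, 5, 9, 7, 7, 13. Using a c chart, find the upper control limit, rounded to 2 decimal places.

15.78

c̄ = (10 + 5 + 8 + 7 + 11 + 4 + 3 + 9 + 5 + 9 + 7 + 7 + 13) / 13 = 98 / 13 = 7.5385
UCL = c̄ + 3√c̄ = 7.5385 + 3 × √7.5385 = 7.5385 + 3 × 2.7456 = 15.7753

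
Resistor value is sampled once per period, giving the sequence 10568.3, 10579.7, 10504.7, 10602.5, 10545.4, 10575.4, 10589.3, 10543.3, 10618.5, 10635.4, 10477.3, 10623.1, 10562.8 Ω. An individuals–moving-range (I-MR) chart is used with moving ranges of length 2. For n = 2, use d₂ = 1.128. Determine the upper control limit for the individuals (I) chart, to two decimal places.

10745.74

X̄ = (10568.3 + 10579.7 + 10504.7 + 10602.5 + 10545.4 + 10575.4 + 10589.3 + 10543.3 + 10618.5 + 10635.4 + 10477.3 + 10623.1 + 10562.8) / 13 = 10571.2077
Moving ranges: 11.4, 75.0, 97.8, 57.1, 30.0, 13.9, 46.0, 75.2, 16.9, 158.1, 145.8, 60.3; M̄R̄ = 787.5000 / 12 = 65.6250
UCL = X̄ + 3·M̄R̄/d₂ = 10571.2077 + 3 × 65.6250 / 1.128 = 10745.7423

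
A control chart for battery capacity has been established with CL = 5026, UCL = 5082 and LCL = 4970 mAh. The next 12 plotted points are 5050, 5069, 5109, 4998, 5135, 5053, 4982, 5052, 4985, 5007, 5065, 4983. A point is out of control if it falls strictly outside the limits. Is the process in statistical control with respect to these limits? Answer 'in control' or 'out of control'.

out of control

Compare each point to [4970, 5082]: sample 3 = 5109 > UCL; sample 5 = 5135 > UCL.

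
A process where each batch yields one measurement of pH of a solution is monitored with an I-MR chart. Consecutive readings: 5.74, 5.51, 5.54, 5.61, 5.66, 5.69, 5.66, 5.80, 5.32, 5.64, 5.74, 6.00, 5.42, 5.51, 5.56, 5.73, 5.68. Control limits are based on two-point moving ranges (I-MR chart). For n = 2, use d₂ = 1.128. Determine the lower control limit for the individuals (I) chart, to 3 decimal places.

X̄ = (5.74 + 5.51 + 5.54 + 5.61 + 5.66 + 5.69 + 5.66 + 5.80 + 5.32 + 5.64 + 5.74 + 6.00 + 5.42 + 5.51 + 5.56 + 5.73 + 5.68) / 17 = 5.6359
Moving ranges: 0.23, 0.03, 0.07, 0.05, 0.03, 0.03, 0.14, 0.48, 0.32, 0.10, 0.26, 0.58, 0.09, 0.05, 0.17, 0.05; M̄R̄ = 2.6800 / 16 = 0.1675
LCL = X̄ − 3·M̄R̄/d₂ = 5.6359 − 3 × 0.1675 / 1.128 = 5.1904

5.190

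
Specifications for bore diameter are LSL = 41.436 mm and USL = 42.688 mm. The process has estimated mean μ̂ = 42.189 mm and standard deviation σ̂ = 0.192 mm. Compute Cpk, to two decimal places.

0.87

Cpu = (USL − μ̂) / (3σ̂) = (42.688 − 42.189) / (3 × 0.192) = 0.8663; Cpl = (μ̂ − LSL) / (3σ̂) = (42.189 − 41.436) / (3 × 0.192) = 1.3073; Cpk = min(Cpu, Cpl) = 0.8663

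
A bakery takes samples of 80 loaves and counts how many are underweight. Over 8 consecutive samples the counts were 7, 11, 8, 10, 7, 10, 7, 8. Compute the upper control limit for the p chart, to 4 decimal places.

p̄ = Σdᵢ / (k·n) = 68 / (8 × 80) = 0.10625
UCL = p̄ + 3·√(p̄(1−p̄)/n) = 0.10625 + 3 × √(0.10625×0.89375/80) = 0.10625 + 3 × 0.03445 = 0.20961

0.2096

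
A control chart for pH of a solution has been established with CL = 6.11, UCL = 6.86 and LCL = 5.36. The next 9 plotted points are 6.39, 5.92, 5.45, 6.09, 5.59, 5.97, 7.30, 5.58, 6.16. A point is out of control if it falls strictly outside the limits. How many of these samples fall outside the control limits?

Compare each point to [5.36, 6.86]: sample 7 = 7.30 > UCL.

1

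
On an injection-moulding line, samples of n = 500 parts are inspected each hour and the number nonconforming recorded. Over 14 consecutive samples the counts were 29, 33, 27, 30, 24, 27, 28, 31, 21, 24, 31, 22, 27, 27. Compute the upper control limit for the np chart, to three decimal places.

p̄ = Σdᵢ / (k·n) = 381 / (14 × 500) = 0.05443
UCL = np̄ + 3·√(np̄(1−p̄)) = 27.2143 + 3 × √(27.2143×0.94557) = 27.2143 + 3 × 5.0728 = 42.4326

42.433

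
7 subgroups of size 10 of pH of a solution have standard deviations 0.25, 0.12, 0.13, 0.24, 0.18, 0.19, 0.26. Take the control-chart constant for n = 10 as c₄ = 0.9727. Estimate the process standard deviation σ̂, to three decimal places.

0.201

s̄ = (0.25 + 0.12 + 0.13 + 0.24 + 0.18 + 0.19 + 0.26) / 7 = 0.1957
σ̂ = s̄ / c₄ = 0.1957 / 0.9727 = 0.2012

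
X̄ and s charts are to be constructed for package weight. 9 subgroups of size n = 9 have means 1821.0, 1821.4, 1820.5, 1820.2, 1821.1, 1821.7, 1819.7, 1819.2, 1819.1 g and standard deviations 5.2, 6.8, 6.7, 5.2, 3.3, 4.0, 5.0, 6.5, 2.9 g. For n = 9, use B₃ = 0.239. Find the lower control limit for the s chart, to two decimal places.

s̄ = (5.2 + 6.8 + 6.7 + 5.2 + 3.3 + 4.0 + 5.0 + 6.5 + 2.9) / 9 = 5.0667
LCL_s = B₃·s̄ = 0.239 × 5.0667 = 1.2109

1.21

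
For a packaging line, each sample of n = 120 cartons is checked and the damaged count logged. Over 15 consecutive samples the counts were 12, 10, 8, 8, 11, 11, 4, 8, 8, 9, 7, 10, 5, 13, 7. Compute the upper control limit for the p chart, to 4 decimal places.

p̄ = Σdᵢ / (k·n) = 131 / (15 × 120) = 0.07278
UCL = p̄ + 3·√(p̄(1−p̄)/n) = 0.07278 + 3 × √(0.07278×0.92722/120) = 0.07278 + 3 × 0.02371 = 0.14392

0.1439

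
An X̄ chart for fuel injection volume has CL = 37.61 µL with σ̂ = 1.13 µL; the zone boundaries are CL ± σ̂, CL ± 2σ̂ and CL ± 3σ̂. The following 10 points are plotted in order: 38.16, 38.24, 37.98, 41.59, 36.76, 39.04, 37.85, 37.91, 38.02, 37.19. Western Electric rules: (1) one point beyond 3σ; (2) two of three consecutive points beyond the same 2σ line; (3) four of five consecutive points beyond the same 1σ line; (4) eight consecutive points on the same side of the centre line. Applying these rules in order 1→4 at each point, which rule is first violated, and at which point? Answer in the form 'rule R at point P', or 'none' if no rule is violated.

Zone of each point (C = within 1σ̂, B = 1σ̂–2σ̂, A = 2σ̂–3σ̂, * = beyond 3σ̂; sign = side of CL): 1:+C, 2:+C, 3:+C, 4:+*, 5:-C, 6:+B, 7:+C, 8:+C, 9:+C, 10:-C
Rule 1 (one point beyond the 3σ limits) is satisfied at point 4.

rule 1 at point 4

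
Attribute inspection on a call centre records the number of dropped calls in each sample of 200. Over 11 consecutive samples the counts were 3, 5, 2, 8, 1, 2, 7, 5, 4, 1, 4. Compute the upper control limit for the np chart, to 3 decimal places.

p̄ = Σdᵢ / (k·n) = 42 / (11 × 200) = 0.01909
UCL = np̄ + 3·√(np̄(1−p̄)) = 3.8182 + 3 × √(3.8182×0.98091) = 3.8182 + 3 × 1.9353 = 9.6240

9.624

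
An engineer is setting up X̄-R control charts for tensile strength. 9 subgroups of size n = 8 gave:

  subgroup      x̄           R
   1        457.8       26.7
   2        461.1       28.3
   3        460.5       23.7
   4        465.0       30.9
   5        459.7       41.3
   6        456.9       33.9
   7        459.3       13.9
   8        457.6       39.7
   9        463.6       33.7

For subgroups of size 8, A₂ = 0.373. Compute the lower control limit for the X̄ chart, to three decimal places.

448.890

X̄̄ = (457.8 + 461.1 + 460.5 + 465.0 + 459.7 + 456.9 + 459.3 + 457.6 + 463.6) / 9 = 4141.5000 / 9 = 460.1667
R̄ = (26.7 + 28.3 + 23.7 + 30.9 + 41.3 + 33.9 + 13.9 + 39.7 + 33.7) / 9 = 272.1000 / 9 = 30.2333
LCL = X̄̄ − A₂·R̄ = 460.1667 − 0.373 × 30.2333 = 448.8896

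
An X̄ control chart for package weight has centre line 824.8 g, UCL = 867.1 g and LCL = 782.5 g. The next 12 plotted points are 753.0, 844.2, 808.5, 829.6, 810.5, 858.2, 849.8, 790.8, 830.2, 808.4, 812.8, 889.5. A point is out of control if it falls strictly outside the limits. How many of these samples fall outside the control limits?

Compare each point to [782.5, 867.1]: sample 1 = 753.0 < LCL; sample 12 = 889.5 > UCL.

2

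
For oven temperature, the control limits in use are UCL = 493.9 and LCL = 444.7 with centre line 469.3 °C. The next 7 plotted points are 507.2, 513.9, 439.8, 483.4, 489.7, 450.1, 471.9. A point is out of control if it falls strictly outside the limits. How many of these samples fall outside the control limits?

Compare each point to [444.7, 493.9]: sample 1 = 507.2 > UCL; sample 2 = 513.9 > UCL; sample 3 = 439.8 < LCL.

3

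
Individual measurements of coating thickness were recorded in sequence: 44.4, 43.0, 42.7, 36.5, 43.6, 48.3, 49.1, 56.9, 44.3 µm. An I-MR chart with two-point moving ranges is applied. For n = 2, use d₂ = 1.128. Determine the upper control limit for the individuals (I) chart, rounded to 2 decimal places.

X̄ = (44.4 + 43.0 + 42.7 + 36.5 + 43.6 + 48.3 + 49.1 + 56.9 + 44.3) / 9 = 45.4222
Moving ranges: 1.4, 0.3, 6.2, 7.1, 4.7, 0.8, 7.8, 12.6; M̄R̄ = 40.9000 / 8 = 5.1125
UCL = X̄ + 3·M̄R̄/d₂ = 45.4222 + 3 × 5.1125 / 1.128 = 59.0193

59.02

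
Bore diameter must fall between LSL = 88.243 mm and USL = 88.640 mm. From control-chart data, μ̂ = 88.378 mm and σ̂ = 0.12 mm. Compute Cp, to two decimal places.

Cp = (USL − LSL) / (6σ̂) = (88.640 − 88.243) / (6 × 0.12) = 0.3970 / 0.7200 = 0.5514

0.55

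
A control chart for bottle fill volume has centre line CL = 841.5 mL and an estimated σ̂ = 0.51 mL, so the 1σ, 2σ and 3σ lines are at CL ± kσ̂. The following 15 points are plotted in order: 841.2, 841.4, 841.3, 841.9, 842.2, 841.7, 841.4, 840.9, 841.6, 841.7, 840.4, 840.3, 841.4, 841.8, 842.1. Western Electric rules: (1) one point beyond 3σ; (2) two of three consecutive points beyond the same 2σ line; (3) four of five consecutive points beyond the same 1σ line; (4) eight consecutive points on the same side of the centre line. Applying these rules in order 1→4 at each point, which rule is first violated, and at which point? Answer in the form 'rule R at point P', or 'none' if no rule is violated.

Zone of each point (C = within 1σ̂, B = 1σ̂–2σ̂, A = 2σ̂–3σ̂, * = beyond 3σ̂; sign = side of CL): 1:-C, 2:-C, 3:-C, 4:+C, 5:+B, 6:+C, 7:-C, 8:-B, 9:+C, 10:+C, 11:-A, 12:-A, 13:-C, 14:+C, 15:+B
Rule 2 (two of three consecutive points beyond the same 2σ limit) is satisfied at point 12.

rule 2 at point 12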